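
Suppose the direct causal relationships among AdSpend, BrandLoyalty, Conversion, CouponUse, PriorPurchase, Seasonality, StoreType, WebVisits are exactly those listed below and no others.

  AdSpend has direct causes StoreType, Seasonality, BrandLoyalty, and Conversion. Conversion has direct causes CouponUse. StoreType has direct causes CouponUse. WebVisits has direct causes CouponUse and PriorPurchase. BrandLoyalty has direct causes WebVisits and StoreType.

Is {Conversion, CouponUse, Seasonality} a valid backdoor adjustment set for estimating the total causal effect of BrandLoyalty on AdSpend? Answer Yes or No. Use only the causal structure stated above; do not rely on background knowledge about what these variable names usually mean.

No

Backdoor paths from BrandLoyalty to AdSpend (paths whose first edge points into BrandLoyalty):
  P1: BrandLoyalty <- StoreType <- CouponUse -> Conversion -> AdSpend
  P2: BrandLoyalty <- StoreType -> AdSpend
  P3: BrandLoyalty <- WebVisits <- CouponUse -> Conversion -> AdSpend
  P4: BrandLoyalty <- WebVisits <- CouponUse -> StoreType -> AdSpend
Condition 1 (no descendant of BrandLoyalty in the set): holds — descendants of BrandLoyalty are {AdSpend}; none are in {Conversion, CouponUse, Seasonality}.
Condition 2 (every backdoor path blocked by {Conversion, CouponUse, Seasonality}):
  P1: blocked at fork node CouponUse ∈ conditioning set.
  P2: open — no interior node is in the conditioning set.
  P3: blocked at fork node CouponUse ∈ conditioning set.
  P4: blocked at fork node CouponUse ∈ conditioning set.
{Conversion, CouponUse, Seasonality} does not satisfy the backdoor criterion.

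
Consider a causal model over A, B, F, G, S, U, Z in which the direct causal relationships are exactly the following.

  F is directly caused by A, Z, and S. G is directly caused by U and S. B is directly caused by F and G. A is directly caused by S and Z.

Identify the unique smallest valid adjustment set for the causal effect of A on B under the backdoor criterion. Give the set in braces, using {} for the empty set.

Variables eligible for adjustment (non-descendants of A, excluding A and B): {G, S, U, Z}.
Backdoor paths from A to B:
  P1: A <- Z -> F <- S -> G -> B
  P2: A <- Z -> F -> B
  P3: A <- S -> G -> B
  P4: A <- S -> F -> B
The empty set is not sufficient: P2 (A <- Z -> F -> B) has no collider blocking it and no conditioned non-collider, so it is open.
Try {S, Z}:
  P1: blocked at fork node Z ∈ conditioning set.
  P2: blocked at fork node Z ∈ conditioning set.
  P3: blocked at fork node S ∈ conditioning set.
  P4: blocked at fork node S ∈ conditioning set.
{S, Z} contains no descendant of A and blocks every backdoor path.
Every element of {S, Z} is needed (dropping S leaves P3 open; dropping Z leaves P2 open), so no proper subset is valid.
Among all size-2 subsets of the eligible variables, only {S, Z} blocks every backdoor path, so it is the unique smallest valid adjustment set.

{S, Z}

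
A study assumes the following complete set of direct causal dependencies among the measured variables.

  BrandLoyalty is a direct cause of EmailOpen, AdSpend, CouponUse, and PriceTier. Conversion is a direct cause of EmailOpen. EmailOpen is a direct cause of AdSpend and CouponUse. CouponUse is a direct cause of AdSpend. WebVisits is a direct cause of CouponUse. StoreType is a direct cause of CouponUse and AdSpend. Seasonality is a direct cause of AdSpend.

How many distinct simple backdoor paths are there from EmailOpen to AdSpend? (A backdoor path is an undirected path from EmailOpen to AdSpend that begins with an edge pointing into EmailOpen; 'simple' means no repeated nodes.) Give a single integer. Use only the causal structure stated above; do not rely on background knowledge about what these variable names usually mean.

A backdoor path from EmailOpen to AdSpend is any simple undirected path whose first edge points into EmailOpen (i.e. leaves EmailOpen via a parent).
Parents of EmailOpen: {BrandLoyalty, Conversion}.
Enumerating:
  P1: EmailOpen <- BrandLoyalty -> CouponUse <- StoreType -> AdSpend
  P2: EmailOpen <- BrandLoyalty -> CouponUse -> AdSpend
  P3: EmailOpen <- BrandLoyalty -> AdSpend
That exhausts the simple backdoor paths. Count: 3.

3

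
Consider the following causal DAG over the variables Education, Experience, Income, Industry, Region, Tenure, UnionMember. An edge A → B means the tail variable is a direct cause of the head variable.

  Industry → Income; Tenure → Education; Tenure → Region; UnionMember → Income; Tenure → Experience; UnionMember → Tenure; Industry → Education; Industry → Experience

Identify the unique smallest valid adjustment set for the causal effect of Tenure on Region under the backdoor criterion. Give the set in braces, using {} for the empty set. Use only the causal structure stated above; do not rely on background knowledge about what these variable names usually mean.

{}

Variables eligible for adjustment (non-descendants of Tenure, excluding Tenure and Region): {Income, Industry, UnionMember}.
Backdoor paths from Tenure to Region:
  (none)
With no backdoor paths the empty set already satisfies the criterion, and it is trivially minimal.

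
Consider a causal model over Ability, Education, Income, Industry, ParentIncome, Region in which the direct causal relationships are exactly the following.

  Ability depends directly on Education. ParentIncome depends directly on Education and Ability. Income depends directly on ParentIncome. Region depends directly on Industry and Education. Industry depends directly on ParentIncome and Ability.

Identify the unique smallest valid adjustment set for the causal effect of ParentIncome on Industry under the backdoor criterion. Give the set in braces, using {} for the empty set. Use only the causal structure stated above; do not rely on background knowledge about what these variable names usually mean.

{Ability}

Variables eligible for adjustment (non-descendants of ParentIncome, excluding ParentIncome and Industry): {Ability, Education}.
Backdoor paths from ParentIncome to Industry:
  P1: ParentIncome <- Education -> Ability -> Industry
  P2: ParentIncome <- Education -> Region <- Industry
  P3: ParentIncome <- Ability <- Education -> Region <- Industry
  P4: ParentIncome <- Ability -> Industry
The empty set is not sufficient: P1 (ParentIncome <- Education -> Ability -> Industry) has no collider blocking it and no conditioned non-collider, so it is open.
Try {Ability}:
  P1: blocked at chain node Ability ∈ conditioning set.
  P2: blocked at collider Region (neither it nor any descendant is in the conditioning set).
  P3: blocked at chain node Ability ∈ conditioning set.
  P4: blocked at fork node Ability ∈ conditioning set.
{Ability} contains no descendant of ParentIncome and blocks every backdoor path.
No other singleton works — e.g. {Education} leaves P4 open — so {Ability} is the unique smallest valid adjustment set.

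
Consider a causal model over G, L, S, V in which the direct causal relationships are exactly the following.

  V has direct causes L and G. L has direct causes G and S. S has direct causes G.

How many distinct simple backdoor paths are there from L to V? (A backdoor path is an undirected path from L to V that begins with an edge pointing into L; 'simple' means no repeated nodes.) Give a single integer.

A backdoor path from L to V is any simple undirected path whose first edge points into L (i.e. leaves L via a parent).
Parents of L: {G, S}.
Enumerating:
  P1: L <- G -> V
  P2: L <- S <- G -> V
That exhausts the simple backdoor paths. Count: 2.

2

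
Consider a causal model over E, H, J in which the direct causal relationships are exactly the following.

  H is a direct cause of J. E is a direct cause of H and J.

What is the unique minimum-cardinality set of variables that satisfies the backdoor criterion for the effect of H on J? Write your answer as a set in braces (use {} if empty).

{E}

Variables eligible for adjustment (non-descendants of H, excluding H and J): {E}.
Backdoor paths from H to J:
  P1: H <- E -> J
The empty set is not sufficient: P1 (H <- E -> J) has no collider blocking it and no conditioned non-collider, so it is open.
Try {E}:
  P1: blocked at fork node E ∈ conditioning set.
{E} contains no descendant of H and blocks every backdoor path.
{E} is the unique smallest valid adjustment set.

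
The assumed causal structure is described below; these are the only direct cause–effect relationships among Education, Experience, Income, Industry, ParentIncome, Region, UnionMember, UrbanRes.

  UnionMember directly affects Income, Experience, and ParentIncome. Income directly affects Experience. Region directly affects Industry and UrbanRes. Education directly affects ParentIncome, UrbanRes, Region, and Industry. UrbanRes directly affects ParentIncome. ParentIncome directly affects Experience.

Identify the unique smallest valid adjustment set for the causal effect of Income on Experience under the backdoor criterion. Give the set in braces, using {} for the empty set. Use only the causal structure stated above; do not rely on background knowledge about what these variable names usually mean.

Variables eligible for adjustment (non-descendants of Income, excluding Income and Experience): {Education, Industry, ParentIncome, Region, UnionMember, UrbanRes}.
Backdoor paths from Income to Experience:
  P1: Income <- UnionMember -> ParentIncome -> Experience
  P2: Income <- UnionMember -> Experience
The empty set is not sufficient: P1 (Income <- UnionMember -> ParentIncome -> Experience) has no collider blocking it and no conditioned non-collider, so it is open.
Try {UnionMember}:
  P1: blocked at fork node UnionMember ∈ conditioning set.
  P2: blocked at fork node UnionMember ∈ conditioning set.
{UnionMember} contains no descendant of Income and blocks every backdoor path.
No other singleton works — e.g. {Education} leaves P1 open — so {UnionMember} is the unique smallest valid adjustment set.

{UnionMember}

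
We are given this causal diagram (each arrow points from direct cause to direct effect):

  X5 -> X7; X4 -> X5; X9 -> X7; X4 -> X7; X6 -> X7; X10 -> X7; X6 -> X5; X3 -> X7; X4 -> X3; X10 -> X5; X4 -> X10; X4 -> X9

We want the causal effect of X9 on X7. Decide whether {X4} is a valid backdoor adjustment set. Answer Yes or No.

Backdoor paths from X9 to X7 (paths whose first edge points into X9):
  P1: X9 <- X4 -> X3 -> X7
  P2: X9 <- X4 -> X10 -> X5 <- X6 -> X7
  P3: X9 <- X4 -> X10 -> X5 -> X7
  P4: X9 <- X4 -> X10 -> X7
  P5: X9 <- X4 -> X5 <- X10 -> X7
  P6: X9 <- X4 -> X5 <- X6 -> X7
  P7: X9 <- X4 -> X5 -> X7
  P8: X9 <- X4 -> X7
Condition 1 (no descendant of X9 in the set): holds — descendants of X9 are {X7}; none are in {X4}.
Condition 2 (every backdoor path blocked by {X4}):
  P1: blocked at fork node X4 ∈ conditioning set.
  P2: blocked at fork node X4 ∈ conditioning set.
  P3: blocked at fork node X4 ∈ conditioning set.
  P4: blocked at fork node X4 ∈ conditioning set.
  P5: blocked at fork node X4 ∈ conditioning set.
  P6: blocked at fork node X4 ∈ conditioning set.
  P7: blocked at fork node X4 ∈ conditioning set.
  P8: blocked at fork node X4 ∈ conditioning set.
{X4} satisfies the backdoor criterion.

Yes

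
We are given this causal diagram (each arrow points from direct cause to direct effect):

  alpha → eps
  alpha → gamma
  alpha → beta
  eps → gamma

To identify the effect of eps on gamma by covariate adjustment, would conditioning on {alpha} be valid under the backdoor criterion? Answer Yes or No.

Yes

Backdoor paths from eps to gamma (paths whose first edge points into eps):
  P1: eps <- alpha -> gamma
Condition 1 (no descendant of eps in the set): holds — descendants of eps are {gamma}; none are in {alpha}.
Condition 2 (every backdoor path blocked by {alpha}):
  P1: blocked at fork node alpha ∈ conditioning set.
{alpha} satisfies the backdoor criterion.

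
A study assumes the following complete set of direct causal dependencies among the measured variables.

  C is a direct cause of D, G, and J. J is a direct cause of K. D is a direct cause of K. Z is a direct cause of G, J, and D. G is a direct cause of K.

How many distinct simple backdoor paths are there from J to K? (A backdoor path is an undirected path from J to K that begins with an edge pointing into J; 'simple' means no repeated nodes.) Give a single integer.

A backdoor path from J to K is any simple undirected path whose first edge points into J (i.e. leaves J via a parent).
Parents of J: {C, Z}.
Enumerating:
  P1: J <- Z -> G <- C -> D -> K
  P2: J <- Z -> G -> K
  P3: J <- Z -> D <- C -> G -> K
  P4: J <- Z -> D -> K
  P5: J <- C -> G <- Z -> D -> K
  P6: J <- C -> G -> K
  P7: J <- C -> D <- Z -> G -> K
  P8: J <- C -> D -> K
That exhausts the simple backdoor paths. Count: 8.

8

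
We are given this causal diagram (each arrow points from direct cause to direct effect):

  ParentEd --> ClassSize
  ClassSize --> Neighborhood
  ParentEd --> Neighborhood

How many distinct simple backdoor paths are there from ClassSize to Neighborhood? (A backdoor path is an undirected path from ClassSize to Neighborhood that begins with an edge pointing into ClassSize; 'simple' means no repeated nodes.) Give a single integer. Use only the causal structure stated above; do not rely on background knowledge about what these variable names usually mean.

A backdoor path from ClassSize to Neighborhood is any simple undirected path whose first edge points into ClassSize (i.e. leaves ClassSize via a parent).
Parents of ClassSize: {ParentEd}.
Enumerating:
  P1: ClassSize <- ParentEd -> Neighborhood
That exhausts the simple backdoor paths. Count: 1.

1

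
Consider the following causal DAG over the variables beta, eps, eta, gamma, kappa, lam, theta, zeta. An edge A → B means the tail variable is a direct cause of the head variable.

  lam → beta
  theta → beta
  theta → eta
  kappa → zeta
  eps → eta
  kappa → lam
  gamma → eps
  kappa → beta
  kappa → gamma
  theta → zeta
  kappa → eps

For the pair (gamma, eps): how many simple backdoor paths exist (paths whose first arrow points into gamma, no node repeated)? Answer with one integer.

A backdoor path from gamma to eps is any simple undirected path whose first edge points into gamma (i.e. leaves gamma via a parent).
Parents of gamma: {kappa}.
Enumerating:
  P1: gamma <- kappa -> lam -> beta <- theta -> eta <- eps
  P2: gamma <- kappa -> zeta <- theta -> eta <- eps
  P3: gamma <- kappa -> eps
  P4: gamma <- kappa -> beta <- theta -> eta <- eps
That exhausts the simple backdoor paths. Count: 4.

4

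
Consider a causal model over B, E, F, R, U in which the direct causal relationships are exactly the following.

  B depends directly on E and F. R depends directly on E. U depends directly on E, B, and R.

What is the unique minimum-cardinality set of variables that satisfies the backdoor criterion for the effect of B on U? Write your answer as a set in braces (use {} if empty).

{E}

Variables eligible for adjustment (non-descendants of B, excluding B and U): {E, F, R}.
Backdoor paths from B to U:
  P1: B <- E -> R -> U
  P2: B <- E -> U
The empty set is not sufficient: P1 (B <- E -> R -> U) has no collider blocking it and no conditioned non-collider, so it is open.
Try {E}:
  P1: blocked at fork node E ∈ conditioning set.
  P2: blocked at fork node E ∈ conditioning set.
{E} contains no descendant of B and blocks every backdoor path.
No other singleton works — e.g. {F} leaves P1 open — so {E} is the unique smallest valid adjustment set.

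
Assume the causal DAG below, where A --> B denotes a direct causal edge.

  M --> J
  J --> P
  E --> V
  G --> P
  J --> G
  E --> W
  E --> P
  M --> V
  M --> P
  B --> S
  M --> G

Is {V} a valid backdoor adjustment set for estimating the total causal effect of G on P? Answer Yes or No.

Backdoor paths from G to P (paths whose first edge points into G):
  P1: G <- M -> J -> P
  P2: G <- M -> V <- E -> P
  P3: G <- M -> P
  P4: G <- J <- M -> V <- E -> P
  P5: G <- J <- M -> P
  P6: G <- J -> P
Condition 1 (no descendant of G in the set): holds — descendants of G are {P}; none are in {V}.
Condition 2 (every backdoor path blocked by {V}):
  P1: open — no interior node is in the conditioning set.
  P2: open — collider(s) V are conditioned on (or have a conditioned descendant) and no non-collider on the path is in the set.
  P3: open — no interior node is in the conditioning set.
  P4: open — collider(s) V are conditioned on (or have a conditioned descendant) and no non-collider on the path is in the set.
  P5: open — no interior node is in the conditioning set.
  P6: open — no interior node is in the conditioning set.
{V} does not satisfy the backdoor criterion.

No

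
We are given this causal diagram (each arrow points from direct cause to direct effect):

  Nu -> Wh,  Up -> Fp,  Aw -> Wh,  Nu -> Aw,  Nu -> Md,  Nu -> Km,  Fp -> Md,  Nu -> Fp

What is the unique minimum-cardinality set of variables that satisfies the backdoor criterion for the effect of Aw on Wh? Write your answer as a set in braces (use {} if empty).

Variables eligible for adjustment (non-descendants of Aw, excluding Aw and Wh): {Fp, Km, Md, Nu, Up}.
Backdoor paths from Aw to Wh:
  P1: Aw <- Nu -> Wh
The empty set is not sufficient: P1 (Aw <- Nu -> Wh) has no collider blocking it and no conditioned non-collider, so it is open.
Try {Nu}:
  P1: blocked at fork node Nu ∈ conditioning set.
{Nu} contains no descendant of Aw and blocks every backdoor path.
No other singleton works — e.g. {Km} leaves P1 open — so {Nu} is the unique smallest valid adjustment set.

{Nu}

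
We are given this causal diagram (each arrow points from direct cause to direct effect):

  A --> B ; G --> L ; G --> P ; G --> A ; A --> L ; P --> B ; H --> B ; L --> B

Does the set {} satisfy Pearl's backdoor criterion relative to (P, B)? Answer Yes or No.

No

Backdoor paths from P to B (paths whose first edge points into P):
  P1: P <- G -> A -> L -> B
  P2: P <- G -> A -> B
  P3: P <- G -> L <- A -> B
  P4: P <- G -> L -> B
Condition 1 (no descendant of P in the set): holds — descendants of P are {B}; none are in {}.
Condition 2 (every backdoor path blocked by {}):
  P1: open — no interior node is in the conditioning set.
  P2: open — no interior node is in the conditioning set.
  P3: blocked at collider L (neither it nor any descendant is in the conditioning set).
  P4: open — no interior node is in the conditioning set.
{} does not satisfy the backdoor criterion.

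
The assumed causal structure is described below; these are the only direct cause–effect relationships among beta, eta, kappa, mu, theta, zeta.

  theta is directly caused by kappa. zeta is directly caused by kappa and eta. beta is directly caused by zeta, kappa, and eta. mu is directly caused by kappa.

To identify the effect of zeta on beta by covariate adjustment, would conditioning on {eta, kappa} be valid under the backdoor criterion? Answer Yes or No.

Backdoor paths from zeta to beta (paths whose first edge points into zeta):
  P1: zeta <- eta -> beta
  P2: zeta <- kappa -> beta
Condition 1 (no descendant of zeta in the set): holds — descendants of zeta are {beta}; none are in {eta, kappa}.
Condition 2 (every backdoor path blocked by {eta, kappa}):
  P1: blocked at fork node eta ∈ conditioning set.
  P2: blocked at fork node kappa ∈ conditioning set.
{eta, kappa} satisfies the backdoor criterion.

Yes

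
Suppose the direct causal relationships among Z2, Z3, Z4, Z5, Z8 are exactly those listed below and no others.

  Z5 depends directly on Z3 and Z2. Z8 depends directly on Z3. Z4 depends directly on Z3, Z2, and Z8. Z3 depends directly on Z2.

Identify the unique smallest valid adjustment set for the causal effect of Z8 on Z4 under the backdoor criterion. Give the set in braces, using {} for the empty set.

{Z3}

Variables eligible for adjustment (non-descendants of Z8, excluding Z8 and Z4): {Z2, Z3, Z5}.
Backdoor paths from Z8 to Z4:
  P1: Z8 <- Z3 <- Z2 -> Z4
  P2: Z8 <- Z3 -> Z5 <- Z2 -> Z4
  P3: Z8 <- Z3 -> Z4
The empty set is not sufficient: P1 (Z8 <- Z3 <- Z2 -> Z4) has no collider blocking it and no conditioned non-collider, so it is open.
Try {Z3}:
  P1: blocked at chain node Z3 ∈ conditioning set.
  P2: blocked at fork node Z3 ∈ conditioning set.
  P3: blocked at fork node Z3 ∈ conditioning set.
{Z3} contains no descendant of Z8 and blocks every backdoor path.
No other singleton works — e.g. {Z2} leaves P3 open — so {Z3} is the unique smallest valid adjustment set.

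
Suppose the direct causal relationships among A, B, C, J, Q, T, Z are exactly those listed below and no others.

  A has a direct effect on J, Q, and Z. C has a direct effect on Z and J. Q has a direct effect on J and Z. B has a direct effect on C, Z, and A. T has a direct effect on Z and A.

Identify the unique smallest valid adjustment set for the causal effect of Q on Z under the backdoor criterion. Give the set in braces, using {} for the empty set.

{A}

Variables eligible for adjustment (non-descendants of Q, excluding Q and Z): {A, B, C, T}.
Backdoor paths from Q to Z:
  P1: Q <- A <- B -> C -> Z
  P2: Q <- A <- B -> Z
  P3: Q <- A <- T -> Z
  P4: Q <- A -> J <- C <- B -> Z
  P5: Q <- A -> J <- C -> Z
  P6: Q <- A -> Z
The empty set is not sufficient: P1 (Q <- A <- B -> C -> Z) has no collider blocking it and no conditioned non-collider, so it is open.
Try {A}:
  P1: blocked at chain node A ∈ conditioning set.
  P2: blocked at chain node A ∈ conditioning set.
  P3: blocked at chain node A ∈ conditioning set.
  P4: blocked at fork node A ∈ conditioning set.
  P5: blocked at fork node A ∈ conditioning set.
  P6: blocked at fork node A ∈ conditioning set.
{A} contains no descendant of Q and blocks every backdoor path.
No other singleton works — e.g. {B} leaves P3 open — so {A} is the unique smallest valid adjustment set.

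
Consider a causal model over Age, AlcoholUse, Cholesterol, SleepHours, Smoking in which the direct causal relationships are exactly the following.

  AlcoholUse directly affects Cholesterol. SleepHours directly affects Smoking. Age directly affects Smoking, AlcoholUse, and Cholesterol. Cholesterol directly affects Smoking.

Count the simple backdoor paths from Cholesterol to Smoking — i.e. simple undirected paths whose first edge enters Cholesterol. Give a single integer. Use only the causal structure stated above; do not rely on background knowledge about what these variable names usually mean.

A backdoor path from Cholesterol to Smoking is any simple undirected path whose first edge points into Cholesterol (i.e. leaves Cholesterol via a parent).
Parents of Cholesterol: {Age, AlcoholUse}.
Enumerating:
  P1: Cholesterol <- Age -> Smoking
  P2: Cholesterol <- AlcoholUse <- Age -> Smoking
That exhausts the simple backdoor paths. Count: 2.

2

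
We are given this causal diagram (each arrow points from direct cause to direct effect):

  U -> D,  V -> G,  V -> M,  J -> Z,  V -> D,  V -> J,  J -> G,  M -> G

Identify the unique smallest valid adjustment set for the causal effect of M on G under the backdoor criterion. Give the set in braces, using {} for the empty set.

Variables eligible for adjustment (non-descendants of M, excluding M and G): {D, J, U, V, Z}.
Backdoor paths from M to G:
  P1: M <- V -> J -> G
  P2: M <- V -> G
The empty set is not sufficient: P1 (M <- V -> J -> G) has no collider blocking it and no conditioned non-collider, so it is open.
Try {V}:
  P1: blocked at fork node V ∈ conditioning set.
  P2: blocked at fork node V ∈ conditioning set.
{V} contains no descendant of M and blocks every backdoor path.
No other singleton works — e.g. {J} leaves P2 open — so {V} is the unique smallest valid adjustment set.

{V}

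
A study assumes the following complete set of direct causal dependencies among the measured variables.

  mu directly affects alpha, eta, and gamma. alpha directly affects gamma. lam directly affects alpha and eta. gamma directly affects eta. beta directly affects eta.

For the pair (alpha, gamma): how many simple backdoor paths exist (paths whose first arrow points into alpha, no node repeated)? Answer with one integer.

A backdoor path from alpha to gamma is any simple undirected path whose first edge points into alpha (i.e. leaves alpha via a parent).
Parents of alpha: {lam, mu}.
Enumerating:
  P1: alpha <- mu -> gamma
  P2: alpha <- mu -> eta <- gamma
  P3: alpha <- lam -> eta <- mu -> gamma
  P4: alpha <- lam -> eta <- gamma
That exhausts the simple backdoor paths. Count: 4.

4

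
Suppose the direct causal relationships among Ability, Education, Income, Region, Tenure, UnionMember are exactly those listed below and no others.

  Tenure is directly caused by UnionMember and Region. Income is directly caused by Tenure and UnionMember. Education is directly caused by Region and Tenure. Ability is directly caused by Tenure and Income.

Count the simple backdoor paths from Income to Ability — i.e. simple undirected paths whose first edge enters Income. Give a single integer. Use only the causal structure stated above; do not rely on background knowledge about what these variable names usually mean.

A backdoor path from Income to Ability is any simple undirected path whose first edge points into Income (i.e. leaves Income via a parent).
Parents of Income: {Tenure, UnionMember}.
Enumerating:
  P1: Income <- UnionMember -> Tenure -> Ability
  P2: Income <- Tenure -> Ability
That exhausts the simple backdoor paths. Count: 2.

2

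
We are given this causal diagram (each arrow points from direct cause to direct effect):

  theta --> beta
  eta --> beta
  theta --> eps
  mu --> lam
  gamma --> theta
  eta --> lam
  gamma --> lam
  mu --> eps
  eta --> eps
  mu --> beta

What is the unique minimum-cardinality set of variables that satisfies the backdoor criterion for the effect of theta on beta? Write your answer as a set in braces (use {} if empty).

{}

Variables eligible for adjustment (non-descendants of theta, excluding theta and beta): {eta, gamma, lam, mu}.
Backdoor paths from theta to beta:
  P1: theta <- gamma -> lam <- eta -> beta
  P2: theta <- gamma -> lam <- eta -> eps <- mu -> beta
  P3: theta <- gamma -> lam <- mu -> beta
  P4: theta <- gamma -> lam <- mu -> eps <- eta -> beta
Each backdoor path contains an unconditioned collider, so every path is already blocked with the empty conditioning set:
  P1: blocked at collider lam (neither it nor any descendant is in the conditioning set).
  P2: blocked at collider lam (neither it nor any descendant is in the conditioning set).
  P3: blocked at collider lam (neither it nor any descendant is in the conditioning set).
  P4: blocked at collider lam (neither it nor any descendant is in the conditioning set).
The empty set is therefore the unique smallest valid set.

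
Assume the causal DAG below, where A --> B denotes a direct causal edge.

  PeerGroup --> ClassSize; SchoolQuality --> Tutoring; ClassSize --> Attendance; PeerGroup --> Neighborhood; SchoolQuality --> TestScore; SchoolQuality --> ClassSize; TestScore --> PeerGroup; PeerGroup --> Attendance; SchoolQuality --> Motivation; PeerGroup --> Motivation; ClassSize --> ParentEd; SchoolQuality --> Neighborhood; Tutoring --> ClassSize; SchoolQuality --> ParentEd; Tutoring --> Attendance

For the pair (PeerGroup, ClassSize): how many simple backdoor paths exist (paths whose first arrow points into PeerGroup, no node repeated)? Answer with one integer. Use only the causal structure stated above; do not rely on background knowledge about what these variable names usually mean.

A backdoor path from PeerGroup to ClassSize is any simple undirected path whose first edge points into PeerGroup (i.e. leaves PeerGroup via a parent).
Parents of PeerGroup: {TestScore}.
Enumerating:
  P1: PeerGroup <- TestScore <- SchoolQuality -> Tutoring -> ClassSize
  P2: PeerGroup <- TestScore <- SchoolQuality -> Tutoring -> Attendance <- ClassSize
  P3: PeerGroup <- TestScore <- SchoolQuality -> ClassSize
  P4: PeerGroup <- TestScore <- SchoolQuality -> ParentEd <- ClassSize
That exhausts the simple backdoor paths. Count: 4.

4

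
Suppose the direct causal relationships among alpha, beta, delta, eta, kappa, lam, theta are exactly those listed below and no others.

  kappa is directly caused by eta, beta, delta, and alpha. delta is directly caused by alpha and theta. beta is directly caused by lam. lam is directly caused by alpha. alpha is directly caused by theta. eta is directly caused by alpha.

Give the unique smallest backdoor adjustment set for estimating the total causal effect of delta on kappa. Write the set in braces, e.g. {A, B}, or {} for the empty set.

Variables eligible for adjustment (non-descendants of delta, excluding delta and kappa): {alpha, beta, eta, lam, theta}.
Backdoor paths from delta to kappa:
  P1: delta <- theta -> alpha -> lam -> beta -> kappa
  P2: delta <- theta -> alpha -> eta -> kappa
  P3: delta <- theta -> alpha -> kappa
  P4: delta <- alpha -> lam -> beta -> kappa
  P5: delta <- alpha -> eta -> kappa
  P6: delta <- alpha -> kappa
The empty set is not sufficient: P1 (delta <- theta -> alpha -> lam -> beta -> kappa) has no collider blocking it and no conditioned non-collider, so it is open.
Try {alpha}:
  P1: blocked at chain node alpha ∈ conditioning set.
  P2: blocked at chain node alpha ∈ conditioning set.
  P3: blocked at chain node alpha ∈ conditioning set.
  P4: blocked at fork node alpha ∈ conditioning set.
  P5: blocked at fork node alpha ∈ conditioning set.
  P6: blocked at fork node alpha ∈ conditioning set.
{alpha} contains no descendant of delta and blocks every backdoor path.
No other singleton works — e.g. {theta} leaves P4 open — so {alpha} is the unique smallest valid adjustment set.

{alpha}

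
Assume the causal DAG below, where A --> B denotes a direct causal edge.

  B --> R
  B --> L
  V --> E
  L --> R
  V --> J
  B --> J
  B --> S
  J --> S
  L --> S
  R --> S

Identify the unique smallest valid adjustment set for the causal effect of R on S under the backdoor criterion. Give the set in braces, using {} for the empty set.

Variables eligible for adjustment (non-descendants of R, excluding R and S): {B, E, J, L, V}.
Backdoor paths from R to S:
  P1: R <- B -> L -> S
  P2: R <- B -> J -> S
  P3: R <- B -> S
  P4: R <- L <- B -> J -> S
  P5: R <- L <- B -> S
  P6: R <- L -> S
The empty set is not sufficient: P1 (R <- B -> L -> S) has no collider blocking it and no conditioned non-collider, so it is open.
Try {B, L}:
  P1: blocked at fork node B ∈ conditioning set.
  P2: blocked at fork node B ∈ conditioning set.
  P3: blocked at fork node B ∈ conditioning set.
  P4: blocked at chain node L ∈ conditioning set.
  P5: blocked at chain node L ∈ conditioning set.
  P6: blocked at fork node L ∈ conditioning set.
{B, L} contains no descendant of R and blocks every backdoor path.
Every element of {B, L} is needed (dropping B leaves P2 open; dropping L leaves P6 open), so no proper subset is valid.
Among all size-2 subsets of the eligible variables, only {B, L} blocks every backdoor path, so it is the unique smallest valid adjustment set.

{B, L}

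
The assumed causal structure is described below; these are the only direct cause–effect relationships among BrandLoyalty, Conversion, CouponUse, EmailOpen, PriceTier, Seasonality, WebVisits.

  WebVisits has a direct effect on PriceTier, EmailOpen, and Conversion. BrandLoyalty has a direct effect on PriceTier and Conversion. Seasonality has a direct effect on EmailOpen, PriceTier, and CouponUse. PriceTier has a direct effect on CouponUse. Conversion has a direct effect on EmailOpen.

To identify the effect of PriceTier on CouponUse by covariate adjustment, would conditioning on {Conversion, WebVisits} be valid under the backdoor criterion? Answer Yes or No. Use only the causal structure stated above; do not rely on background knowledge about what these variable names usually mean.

Backdoor paths from PriceTier to CouponUse (paths whose first edge points into PriceTier):
  P1: PriceTier <- Seasonality -> CouponUse
  P2: PriceTier <- WebVisits -> Conversion -> EmailOpen <- Seasonality -> CouponUse
  P3: PriceTier <- WebVisits -> EmailOpen <- Seasonality -> CouponUse
  P4: PriceTier <- BrandLoyalty -> Conversion <- WebVisits -> EmailOpen <- Seasonality -> CouponUse
  P5: PriceTier <- BrandLoyalty -> Conversion -> EmailOpen <- Seasonality -> CouponUse
Condition 1 (no descendant of PriceTier in the set): holds — descendants of PriceTier are {CouponUse}; none are in {Conversion, WebVisits}.
Condition 2 (every backdoor path blocked by {Conversion, WebVisits}):
  P1: open — no interior node is in the conditioning set.
  P2: blocked at fork node WebVisits ∈ conditioning set.
  P3: blocked at fork node WebVisits ∈ conditioning set.
  P4: blocked at fork node WebVisits ∈ conditioning set.
  P5: blocked at chain node Conversion ∈ conditioning set.
{Conversion, WebVisits} does not satisfy the backdoor criterion.

No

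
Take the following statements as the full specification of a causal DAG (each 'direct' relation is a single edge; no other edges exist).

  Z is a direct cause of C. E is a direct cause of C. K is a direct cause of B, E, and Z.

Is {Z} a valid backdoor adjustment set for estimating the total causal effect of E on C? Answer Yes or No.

Yes

Backdoor paths from E to C (paths whose first edge points into E):
  P1: E <- K -> Z -> C
Condition 1 (no descendant of E in the set): holds — descendants of E are {C}; none are in {Z}.
Condition 2 (every backdoor path blocked by {Z}):
  P1: blocked at chain node Z ∈ conditioning set.
{Z} satisfies the backdoor criterion.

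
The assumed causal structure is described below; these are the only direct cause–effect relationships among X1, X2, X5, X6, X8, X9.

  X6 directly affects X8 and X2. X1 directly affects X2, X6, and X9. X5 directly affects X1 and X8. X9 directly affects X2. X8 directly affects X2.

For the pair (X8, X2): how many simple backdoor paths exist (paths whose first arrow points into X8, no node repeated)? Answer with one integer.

6

A backdoor path from X8 to X2 is any simple undirected path whose first edge points into X8 (i.e. leaves X8 via a parent).
Parents of X8: {X5, X6}.
Enumerating:
  P1: X8 <- X5 -> X1 -> X6 -> X2
  P2: X8 <- X5 -> X1 -> X9 -> X2
  P3: X8 <- X5 -> X1 -> X2
  P4: X8 <- X6 <- X1 -> X9 -> X2
  P5: X8 <- X6 <- X1 -> X2
  P6: X8 <- X6 -> X2
That exhausts the simple backdoor paths. Count: 6.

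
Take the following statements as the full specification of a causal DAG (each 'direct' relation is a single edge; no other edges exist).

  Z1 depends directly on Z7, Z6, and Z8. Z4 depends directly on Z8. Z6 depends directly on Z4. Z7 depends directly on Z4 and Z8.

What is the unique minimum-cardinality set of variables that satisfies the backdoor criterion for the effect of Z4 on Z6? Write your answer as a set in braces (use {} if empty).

{}

Variables eligible for adjustment (non-descendants of Z4, excluding Z4 and Z6): {Z8}.
Backdoor paths from Z4 to Z6:
  P1: Z4 <- Z8 -> Z7 -> Z1 <- Z6
  P2: Z4 <- Z8 -> Z1 <- Z6
Each backdoor path contains an unconditioned collider, so every path is already blocked with the empty conditioning set:
  P1: blocked at collider Z1 (neither it nor any descendant is in the conditioning set).
  P2: blocked at collider Z1 (neither it nor any descendant is in the conditioning set).
The empty set is therefore the unique smallest valid set.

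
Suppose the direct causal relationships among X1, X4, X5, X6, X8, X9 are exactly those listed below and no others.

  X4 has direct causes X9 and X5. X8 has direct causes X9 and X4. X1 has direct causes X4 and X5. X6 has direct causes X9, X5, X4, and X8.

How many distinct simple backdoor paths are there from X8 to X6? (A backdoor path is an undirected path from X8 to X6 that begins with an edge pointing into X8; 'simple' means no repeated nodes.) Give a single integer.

8

A backdoor path from X8 to X6 is any simple undirected path whose first edge points into X8 (i.e. leaves X8 via a parent).
Parents of X8: {X4, X9}.
Enumerating:
  P1: X8 <- X9 -> X4 <- X5 -> X6
  P2: X8 <- X9 -> X4 -> X6
  P3: X8 <- X9 -> X4 -> X1 <- X5 -> X6
  P4: X8 <- X9 -> X6
  P5: X8 <- X4 <- X9 -> X6
  P6: X8 <- X4 <- X5 -> X6
  P7: X8 <- X4 -> X6
  P8: X8 <- X4 -> X1 <- X5 -> X6
That exhausts the simple backdoor paths. Count: 8.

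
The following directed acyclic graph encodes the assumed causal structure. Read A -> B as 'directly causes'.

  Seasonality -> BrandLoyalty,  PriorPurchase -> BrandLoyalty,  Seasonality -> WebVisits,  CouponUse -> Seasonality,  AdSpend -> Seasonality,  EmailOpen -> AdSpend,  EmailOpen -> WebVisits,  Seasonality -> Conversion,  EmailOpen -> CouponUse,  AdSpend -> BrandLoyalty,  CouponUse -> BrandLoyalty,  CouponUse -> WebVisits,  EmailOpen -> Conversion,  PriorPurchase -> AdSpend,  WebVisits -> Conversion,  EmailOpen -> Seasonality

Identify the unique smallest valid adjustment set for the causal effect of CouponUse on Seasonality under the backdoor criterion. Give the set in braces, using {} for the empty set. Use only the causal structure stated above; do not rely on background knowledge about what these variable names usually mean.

{EmailOpen}

Variables eligible for adjustment (non-descendants of CouponUse, excluding CouponUse and Seasonality): {AdSpend, EmailOpen, PriorPurchase}.
Backdoor paths from CouponUse to Seasonality:
  P1: CouponUse <- EmailOpen -> AdSpend <- PriorPurchase -> BrandLoyalty <- Seasonality
  P2: CouponUse <- EmailOpen -> AdSpend -> Seasonality
  P3: CouponUse <- EmailOpen -> AdSpend -> BrandLoyalty <- Seasonality
  P4: CouponUse <- EmailOpen -> Seasonality
  P5: CouponUse <- EmailOpen -> WebVisits <- Seasonality
  P6: CouponUse <- EmailOpen -> WebVisits -> Conversion <- Seasonality
  P7: CouponUse <- EmailOpen -> Conversion <- Seasonality
  P8: CouponUse <- EmailOpen -> Conversion <- WebVisits <- Seasonality
The empty set is not sufficient: P2 (CouponUse <- EmailOpen -> AdSpend -> Seasonality) has no collider blocking it and no conditioned non-collider, so it is open.
Try {EmailOpen}:
  P1: blocked at fork node EmailOpen ∈ conditioning set.
  P2: blocked at fork node EmailOpen ∈ conditioning set.
  P3: blocked at fork node EmailOpen ∈ conditioning set.
  P4: blocked at fork node EmailOpen ∈ conditioning set.
  P5: blocked at fork node EmailOpen ∈ conditioning set.
  P6: blocked at fork node EmailOpen ∈ conditioning set.
  P7: blocked at fork node EmailOpen ∈ conditioning set.
  P8: blocked at fork node EmailOpen ∈ conditioning set.
{EmailOpen} contains no descendant of CouponUse and blocks every backdoor path.
No other singleton works — e.g. {PriorPurchase} leaves P2 open — so {EmailOpen} is the unique smallest valid adjustment set.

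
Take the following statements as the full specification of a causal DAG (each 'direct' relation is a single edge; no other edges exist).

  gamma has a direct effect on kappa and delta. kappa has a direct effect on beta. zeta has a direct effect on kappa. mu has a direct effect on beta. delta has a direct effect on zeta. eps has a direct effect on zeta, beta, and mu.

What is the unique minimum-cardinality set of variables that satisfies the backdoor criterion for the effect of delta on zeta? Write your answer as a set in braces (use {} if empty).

Variables eligible for adjustment (non-descendants of delta, excluding delta and zeta): {eps, gamma, mu}.
Backdoor paths from delta to zeta:
  P1: delta <- gamma -> kappa <- zeta
  P2: delta <- gamma -> kappa -> beta <- eps -> zeta
  P3: delta <- gamma -> kappa -> beta <- mu <- eps -> zeta
Each backdoor path contains an unconditioned collider, so every path is already blocked with the empty conditioning set:
  P1: blocked at collider kappa (neither it nor any descendant is in the conditioning set).
  P2: blocked at collider beta (neither it nor any descendant is in the conditioning set).
  P3: blocked at collider beta (neither it nor any descendant is in the conditioning set).
The empty set is therefore the unique smallest valid set.

{}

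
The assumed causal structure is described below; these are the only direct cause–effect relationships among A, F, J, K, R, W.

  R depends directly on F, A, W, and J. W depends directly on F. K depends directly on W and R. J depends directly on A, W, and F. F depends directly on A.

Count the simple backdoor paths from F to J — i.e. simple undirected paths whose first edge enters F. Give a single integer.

4

A backdoor path from F to J is any simple undirected path whose first edge points into F (i.e. leaves F via a parent).
Parents of F: {A}.
Enumerating:
  P1: F <- A -> J
  P2: F <- A -> R <- W -> J
  P3: F <- A -> R <- J
  P4: F <- A -> R -> K <- W -> J
That exhausts the simple backdoor paths. Count: 4.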